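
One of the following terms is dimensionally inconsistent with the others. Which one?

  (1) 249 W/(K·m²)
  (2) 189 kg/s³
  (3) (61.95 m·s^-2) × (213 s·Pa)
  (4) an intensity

In SI base units:
  (1) W·m⁻²·K⁻¹ = J·s⁻¹·m⁻²·K⁻¹ = kg·s⁻³·K⁻¹
  (2) kg·s⁻³
  (3) [m·s⁻²] · [kg·m⁻¹·s⁻¹] = kg·s⁻³
  (4) [intensity] = kg·s⁻³
All reduce to kg·s⁻³ except (1), which is kg·s⁻³·K⁻¹.

(1)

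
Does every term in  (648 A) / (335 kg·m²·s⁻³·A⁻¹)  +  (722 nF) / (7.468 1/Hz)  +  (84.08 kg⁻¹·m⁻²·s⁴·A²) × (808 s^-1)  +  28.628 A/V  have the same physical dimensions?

Yes

In SI base units:
  (648 A) / (335 kg·m²·s⁻³·A⁻¹):  [A] / [kg·m²·s⁻³·A⁻¹] = kg⁻¹·m⁻²·s³·A²
  (722 nF) / (7.468 1/Hz):  [kg⁻¹·m⁻²·s⁴·A²] / [s] = kg⁻¹·m⁻²·s³·A²
  (84.08 kg⁻¹·m⁻²·s⁴·A²) × (808 s^-1):  [kg⁻¹·m⁻²·s⁴·A²] · [s⁻¹] = kg⁻¹·m⁻²·s³·A²
  28.628 A/V:  A·V⁻¹ = A·(J·C⁻¹)⁻¹ = kg⁻¹·m⁻²·s³·A²
Every term reduces to kg⁻¹·m⁻²·s³·A².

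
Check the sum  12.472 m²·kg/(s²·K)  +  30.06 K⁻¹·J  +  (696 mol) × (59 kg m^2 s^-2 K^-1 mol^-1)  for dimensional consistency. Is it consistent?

Dimensions:
  12.472 m²·kg/(s²·K):  kg·m²·s⁻²·K⁻¹
  30.06 K⁻¹·J:  J·K⁻¹ = N·m·K⁻¹ = kg·m²·s⁻²·K⁻¹
  (696 mol) × (59 kg m^2 s^-2 K^-1 mol^-1):  [mol] · [kg·m²·s⁻²·K⁻¹·mol⁻¹] = kg·m²·s⁻²·K⁻¹
Every term reduces to kg·m²·s⁻²·K⁻¹.

Yes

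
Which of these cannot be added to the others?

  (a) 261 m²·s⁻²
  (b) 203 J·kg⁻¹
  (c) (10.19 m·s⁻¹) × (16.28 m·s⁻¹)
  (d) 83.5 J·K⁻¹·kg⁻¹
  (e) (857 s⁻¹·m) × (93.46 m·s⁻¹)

(d)

In SI base units:
  (a) m²·s⁻²
  (b) J·kg⁻¹ = N·m·kg⁻¹ = m²·s⁻²
  (c) [m·s⁻¹] · [m·s⁻¹] = m²·s⁻²
  (d) J·kg⁻¹·K⁻¹ = N·m·kg⁻¹·K⁻¹ = m²·s⁻²·K⁻¹
  (e) [m·s⁻¹] · [m·s⁻¹] = m²·s⁻²
All reduce to m²·s⁻² except (d), which is m²·s⁻²·K⁻¹.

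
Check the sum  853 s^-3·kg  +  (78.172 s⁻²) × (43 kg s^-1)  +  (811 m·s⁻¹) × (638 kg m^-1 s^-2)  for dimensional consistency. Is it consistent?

Yes

In SI base units:
  853 s^-3·kg:  kg·s⁻³
  (78.172 s⁻²) × (43 kg s^-1):  [s⁻²] · [kg·s⁻¹] = kg·s⁻³
  (811 m·s⁻¹) × (638 kg m^-1 s^-2):  [m·s⁻¹] · [kg·m⁻¹·s⁻²] = kg·s⁻³
Every term reduces to kg·s⁻³.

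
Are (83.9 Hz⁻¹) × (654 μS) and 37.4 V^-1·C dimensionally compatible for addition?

Yes

Expand each in SI base units:
  (83.9 Hz⁻¹) × (654 μS):  [s] · [kg⁻¹·m⁻²·s³·A²] = kg⁻¹·m⁻²·s⁴·A²
  37.4 V^-1·C:  C·V⁻¹ = s·A·(J·C⁻¹)⁻¹ = kg⁻¹·m⁻²·s⁴·A²
Both are kg⁻¹·m⁻²·s⁴·A², so they have the same dimensions and can be added.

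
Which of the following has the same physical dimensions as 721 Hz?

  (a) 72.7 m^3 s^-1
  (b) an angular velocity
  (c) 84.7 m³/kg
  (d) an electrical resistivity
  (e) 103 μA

(b)

Reference: Hz = s⁻¹.
Each option:
  (a) m³·s⁻¹
  (b) [angular velocity] = s⁻¹  ← same
  (c) m³·kg⁻¹ = kg⁻¹·m³
  (d) [electrical resistivity] = kg·m³·s⁻³·A⁻²
  (e) A
Only (b) matches s⁻¹.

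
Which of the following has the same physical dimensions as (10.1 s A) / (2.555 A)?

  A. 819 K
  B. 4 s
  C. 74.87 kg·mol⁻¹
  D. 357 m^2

Reference: [s·A] / [A] = s.
Each option:
  A. K
  B. s  ← same
  C. kg·mol⁻¹
  D. m²
Only B. matches s.

B.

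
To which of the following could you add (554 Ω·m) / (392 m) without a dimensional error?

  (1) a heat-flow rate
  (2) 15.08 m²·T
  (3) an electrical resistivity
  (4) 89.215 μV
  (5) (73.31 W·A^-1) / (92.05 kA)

(5)

Reference: [kg·m³·s⁻³·A⁻²] / [m] = kg·m²·s⁻³·A⁻².
Each option:
  (1) [heat-flow rate] = kg·m²·s⁻³
  (2) T·m² = Wb·m⁻²·m² = kg·m²·s⁻²·A⁻¹
  (3) [electrical resistivity] = kg·m³·s⁻³·A⁻²
  (4) V = J·C⁻¹ = kg·m²·s⁻³·A⁻¹
  (5) [kg·m²·s⁻³·A⁻¹] / [A] = kg·m²·s⁻³·A⁻²  ← same
Only (5) matches kg·m²·s⁻³·A⁻².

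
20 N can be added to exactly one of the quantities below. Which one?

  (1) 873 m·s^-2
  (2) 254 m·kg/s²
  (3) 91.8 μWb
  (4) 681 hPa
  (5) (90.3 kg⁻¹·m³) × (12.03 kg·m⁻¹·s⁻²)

Reference: N = kg·m·s⁻².
Each option:
  (1) m·s⁻²
  (2) kg·m·s⁻²  ← same
  (3) Wb = V·s = kg·m²·s⁻²·A⁻¹
  (4) Pa = N·m⁻² = kg·m⁻¹·s⁻²
  (5) [kg⁻¹·m³] · [kg·m⁻¹·s⁻²] = m²·s⁻²
Only (2) matches kg·m·s⁻².

(2)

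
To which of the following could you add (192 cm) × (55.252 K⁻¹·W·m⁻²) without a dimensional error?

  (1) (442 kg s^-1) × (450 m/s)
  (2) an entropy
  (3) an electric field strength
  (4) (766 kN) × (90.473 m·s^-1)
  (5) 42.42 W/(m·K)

(5)

Reference: [m] · [kg·s⁻³·K⁻¹] = kg·m·s⁻³·K⁻¹.
Each option:
  (1) [kg·s⁻¹] · [m·s⁻¹] = kg·m·s⁻²
  (2) [entropy] = kg·m²·s⁻²·K⁻¹
  (3) [electric field strength] = kg·m·s⁻³·A⁻¹
  (4) [kg·m·s⁻²] · [m·s⁻¹] = kg·m²·s⁻³
  (5) W·m⁻¹·K⁻¹ = J·s⁻¹·m⁻¹·K⁻¹ = kg·m·s⁻³·K⁻¹  ← same
Only (5) matches kg·m·s⁻³·K⁻¹.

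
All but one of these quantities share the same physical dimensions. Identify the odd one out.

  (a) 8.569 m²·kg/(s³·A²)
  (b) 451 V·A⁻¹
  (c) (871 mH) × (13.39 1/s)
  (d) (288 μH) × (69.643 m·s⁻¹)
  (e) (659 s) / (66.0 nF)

(d)

Reduce each to base SI dimensions:
  (a) kg·m²·s⁻³·A⁻²
  (b) V·A⁻¹ = J·C⁻¹·A⁻¹ = kg·m²·s⁻³·A⁻²
  (c) [kg·m²·s⁻²·A⁻²] · [s⁻¹] = kg·m²·s⁻³·A⁻²
  (d) [kg·m²·s⁻²·A⁻²] · [m·s⁻¹] = kg·m³·s⁻³·A⁻²
  (e) [s] / [kg⁻¹·m⁻²·s⁴·A²] = kg·m²·s⁻³·A⁻²
All reduce to kg·m²·s⁻³·A⁻² except (d), which is kg·m³·s⁻³·A⁻².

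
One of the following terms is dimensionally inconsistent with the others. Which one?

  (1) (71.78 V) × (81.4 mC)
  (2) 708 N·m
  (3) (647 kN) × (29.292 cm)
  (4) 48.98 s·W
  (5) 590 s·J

(5)

In SI base units:
  (1) [kg·m²·s⁻³·A⁻¹] · [s·A] = kg·m²·s⁻²
  (2) N·m = kg·m·s⁻²·m = kg·m²·s⁻²
  (3) [kg·m·s⁻²] · [m] = kg·m²·s⁻²
  (4) W·s = J·s⁻¹·s = kg·m²·s⁻²
  (5) J·s = N·m·s = kg·m²·s⁻¹
All reduce to kg·m²·s⁻² except (5), which is kg·m²·s⁻¹.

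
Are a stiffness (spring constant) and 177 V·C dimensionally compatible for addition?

No

Expand each in SI base units:
  a stiffness (spring constant):  [stiffness (spring constant)] = kg·s⁻²
  177 V·C:  C·V = s·A·J·C⁻¹ = kg·m²·s⁻²
kg·s⁻² ≠ kg·m²·s⁻², so they cannot be added.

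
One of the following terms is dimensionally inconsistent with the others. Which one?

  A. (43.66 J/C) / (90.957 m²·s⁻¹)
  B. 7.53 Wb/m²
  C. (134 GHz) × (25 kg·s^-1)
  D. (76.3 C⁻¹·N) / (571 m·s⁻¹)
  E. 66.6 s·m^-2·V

C.

In SI base units:
  A. [kg·m²·s⁻³·A⁻¹] / [m²·s⁻¹] = kg·s⁻²·A⁻¹
  B. Wb·m⁻² = V·s·m⁻² = kg·s⁻²·A⁻¹
  C. [s⁻¹] · [kg·s⁻¹] = kg·s⁻²
  D. [kg·m·s⁻³·A⁻¹] / [m·s⁻¹] = kg·s⁻²·A⁻¹
  E. V·s·m⁻² = J·C⁻¹·s·m⁻² = kg·s⁻²·A⁻¹
All reduce to kg·s⁻²·A⁻¹ except C., which is kg·s⁻².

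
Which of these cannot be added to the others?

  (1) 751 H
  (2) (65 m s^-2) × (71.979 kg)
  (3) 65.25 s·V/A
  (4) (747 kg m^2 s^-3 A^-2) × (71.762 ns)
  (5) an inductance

In SI base units:
  (1) H = V·s·A⁻¹ = kg·m²·s⁻²·A⁻²
  (2) [m·s⁻²] · [kg] = kg·m·s⁻²
  (3) V·s·A⁻¹ = J·C⁻¹·s·A⁻¹ = kg·m²·s⁻²·A⁻²
  (4) [kg·m²·s⁻³·A⁻²] · [s] = kg·m²·s⁻²·A⁻²
  (5) [inductance] = kg·m²·s⁻²·A⁻²
All reduce to kg·m²·s⁻²·A⁻² except (2), which is kg·m·s⁻².

(2)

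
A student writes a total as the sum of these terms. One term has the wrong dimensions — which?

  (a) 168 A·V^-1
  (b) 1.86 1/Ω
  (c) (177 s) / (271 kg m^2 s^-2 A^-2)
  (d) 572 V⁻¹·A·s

(d)

Reduce each to base SI dimensions:
  (a) A·V⁻¹ = A·(J·C⁻¹)⁻¹ = kg⁻¹·m⁻²·s³·A²
  (b) Ω⁻¹ = (V·A⁻¹)⁻¹ = kg⁻¹·m⁻²·s³·A²
  (c) [s] / [kg·m²·s⁻²·A⁻²] = kg⁻¹·m⁻²·s³·A²
  (d) A·s·V⁻¹ = A·s·(J·C⁻¹)⁻¹ = kg⁻¹·m⁻²·s⁴·A²
All reduce to kg⁻¹·m⁻²·s³·A² except (d), which is kg⁻¹·m⁻²·s⁴·A².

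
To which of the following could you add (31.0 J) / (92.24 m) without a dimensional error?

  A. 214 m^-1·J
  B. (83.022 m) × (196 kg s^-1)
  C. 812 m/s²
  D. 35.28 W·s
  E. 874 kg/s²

Reference: [kg·m²·s⁻²] / [m] = kg·m·s⁻².
Each option:
  A. J·m⁻¹ = N·m·m⁻¹ = kg·m·s⁻²  ← same
  B. [m] · [kg·s⁻¹] = kg·m·s⁻¹
  C. m·s⁻²
  D. W·s = J·s⁻¹·s = kg·m²·s⁻²
  E. kg·s⁻²
Only A. matches kg·m·s⁻².

A.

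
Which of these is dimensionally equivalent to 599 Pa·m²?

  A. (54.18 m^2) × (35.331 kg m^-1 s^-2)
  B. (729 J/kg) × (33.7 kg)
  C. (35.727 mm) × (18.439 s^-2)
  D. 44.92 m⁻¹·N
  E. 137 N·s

Reference: Pa·m² = N·m⁻²·m² = kg·m·s⁻².
Each option:
  A. [m²] · [kg·m⁻¹·s⁻²] = kg·m·s⁻²  ← same
  B. [m²·s⁻²] · [kg] = kg·m²·s⁻²
  C. [m] · [s⁻²] = m·s⁻²
  D. N·m⁻¹ = kg·m·s⁻²·m⁻¹ = kg·s⁻²
  E. N·s = kg·m·s⁻²·s = kg·m·s⁻¹
Only A. matches kg·m·s⁻².

A.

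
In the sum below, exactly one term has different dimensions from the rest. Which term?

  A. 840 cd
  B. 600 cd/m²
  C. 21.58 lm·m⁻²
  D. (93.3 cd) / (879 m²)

Expand each in SI base units:
  A. cd
  B. cd·m⁻² = m⁻²·cd
  C. lm·m⁻² = cd·m⁻² = m⁻²·cd
  D. [cd] / [m²] = m⁻²·cd
All reduce to m⁻²·cd except A., which is cd.

A.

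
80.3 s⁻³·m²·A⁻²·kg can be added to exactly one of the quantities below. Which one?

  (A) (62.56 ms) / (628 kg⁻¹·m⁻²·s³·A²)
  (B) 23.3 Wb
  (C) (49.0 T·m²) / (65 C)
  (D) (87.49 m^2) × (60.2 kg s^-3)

Reference: kg·m²·s⁻³·A⁻².
Each option:
  (A) [s] / [kg⁻¹·m⁻²·s³·A²] = kg·m²·s⁻²·A⁻²
  (B) Wb = V·s = kg·m²·s⁻²·A⁻¹
  (C) [kg·m²·s⁻²·A⁻¹] / [s·A] = kg·m²·s⁻³·A⁻²  ← same
  (D) [m²] · [kg·s⁻³] = kg·m²·s⁻³
Only (C) matches kg·m²·s⁻³·A⁻².

(C)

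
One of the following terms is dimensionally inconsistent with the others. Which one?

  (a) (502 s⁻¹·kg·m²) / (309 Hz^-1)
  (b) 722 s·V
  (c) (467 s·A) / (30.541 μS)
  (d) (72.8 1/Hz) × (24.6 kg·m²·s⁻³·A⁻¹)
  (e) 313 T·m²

(a)

Expand each in SI base units:
  (a) [kg·m²·s⁻¹] / [s] = kg·m²·s⁻²
  (b) V·s = J·C⁻¹·s = kg·m²·s⁻²·A⁻¹
  (c) [s·A] / [kg⁻¹·m⁻²·s³·A²] = kg·m²·s⁻²·A⁻¹
  (d) [s] · [kg·m²·s⁻³·A⁻¹] = kg·m²·s⁻²·A⁻¹
  (e) T·m² = Wb·m⁻²·m² = kg·m²·s⁻²·A⁻¹
All reduce to kg·m²·s⁻²·A⁻¹ except (a), which is kg·m²·s⁻².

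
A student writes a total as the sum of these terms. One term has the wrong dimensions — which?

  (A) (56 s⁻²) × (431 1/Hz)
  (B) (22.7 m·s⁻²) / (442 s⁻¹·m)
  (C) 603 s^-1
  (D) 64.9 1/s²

(D)

Expand each in SI base units:
  (A) [s⁻²] · [s] = s⁻¹
  (B) [m·s⁻²] / [m·s⁻¹] = s⁻¹
  (C) s⁻¹
  (D) s⁻²
All reduce to s⁻¹ except (D), which is s⁻².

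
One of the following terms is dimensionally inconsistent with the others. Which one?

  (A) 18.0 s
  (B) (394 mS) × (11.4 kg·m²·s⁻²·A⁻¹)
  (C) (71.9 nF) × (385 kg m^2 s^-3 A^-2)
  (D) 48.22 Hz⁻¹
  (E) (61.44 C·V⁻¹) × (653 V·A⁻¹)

(B)

Work out the base dimensions of each:
  (A) s
  (B) [kg⁻¹·m⁻²·s³·A²] · [kg·m²·s⁻²·A⁻¹] = s·A
  (C) [kg⁻¹·m⁻²·s⁴·A²] · [kg·m²·s⁻³·A⁻²] = s
  (D) Hz⁻¹ = (s⁻¹)⁻¹ = s
  (E) [kg⁻¹·m⁻²·s⁴·A²] · [kg·m²·s⁻³·A⁻²] = s
All reduce to s except (B), which is s·A.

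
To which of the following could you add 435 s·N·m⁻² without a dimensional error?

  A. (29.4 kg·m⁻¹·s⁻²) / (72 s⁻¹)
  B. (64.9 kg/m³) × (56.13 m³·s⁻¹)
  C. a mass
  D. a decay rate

Reference: N·s·m⁻² = kg·m·s⁻²·s·m⁻² = kg·m⁻¹·s⁻¹.
Each option:
  A. [kg·m⁻¹·s⁻²] / [s⁻¹] = kg·m⁻¹·s⁻¹  ← same
  B. [kg·m⁻³] · [m³·s⁻¹] = kg·s⁻¹
  C. [mass] = kg
  D. [decay rate] = s⁻¹
Only A. matches kg·m⁻¹·s⁻¹.

A.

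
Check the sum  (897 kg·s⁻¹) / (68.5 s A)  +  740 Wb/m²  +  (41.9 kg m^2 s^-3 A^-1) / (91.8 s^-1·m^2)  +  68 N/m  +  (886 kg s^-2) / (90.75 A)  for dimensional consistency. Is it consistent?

Work out the base dimensions of each:
  (897 kg·s⁻¹) / (68.5 s A):  [kg·s⁻¹] / [s·A] = kg·s⁻²·A⁻¹
  740 Wb/m²:  Wb·m⁻² = V·s·m⁻² = kg·s⁻²·A⁻¹
  (41.9 kg m^2 s^-3 A^-1) / (91.8 s^-1·m^2):  [kg·m²·s⁻³·A⁻¹] / [m²·s⁻¹] = kg·s⁻²·A⁻¹
  68 N/m:  N·m⁻¹ = kg·m·s⁻²·m⁻¹ = kg·s⁻²
  (886 kg s^-2) / (90.75 A):  [kg·s⁻²] / [A] = kg·s⁻²·A⁻¹
The terms do not share a single dimension (kg·s⁻² vs kg·s⁻²·A⁻¹).

No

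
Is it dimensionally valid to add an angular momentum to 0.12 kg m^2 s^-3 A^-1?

No

In SI base units:
  an angular momentum:  [angular momentum] = kg·m²·s⁻¹
  0.12 kg m^2 s^-3 A^-1:  kg·m²·s⁻³·A⁻¹
kg·m²·s⁻¹ ≠ kg·m²·s⁻³·A⁻¹, so they cannot be added.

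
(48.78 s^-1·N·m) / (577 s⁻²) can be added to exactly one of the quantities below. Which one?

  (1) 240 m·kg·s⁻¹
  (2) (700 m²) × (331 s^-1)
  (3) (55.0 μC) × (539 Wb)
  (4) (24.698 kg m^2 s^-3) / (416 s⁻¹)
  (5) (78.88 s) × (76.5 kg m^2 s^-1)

(3)

Reference: [kg·m²·s⁻³] / [s⁻²] = kg·m²·s⁻¹.
Each option:
  (1) kg·m·s⁻¹
  (2) [m²] · [s⁻¹] = m²·s⁻¹
  (3) [s·A] · [kg·m²·s⁻²·A⁻¹] = kg·m²·s⁻¹  ← same
  (4) [kg·m²·s⁻³] / [s⁻¹] = kg·m²·s⁻²
  (5) [s] · [kg·m²·s⁻¹] = kg·m²
Only (3) matches kg·m²·s⁻¹.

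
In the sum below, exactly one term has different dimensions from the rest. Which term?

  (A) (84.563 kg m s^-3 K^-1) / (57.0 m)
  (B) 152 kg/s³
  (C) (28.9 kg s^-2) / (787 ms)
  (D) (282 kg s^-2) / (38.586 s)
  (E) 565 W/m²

(A)

In SI base units:
  (A) [kg·m·s⁻³·K⁻¹] / [m] = kg·s⁻³·K⁻¹
  (B) kg·s⁻³
  (C) [kg·s⁻²] / [s] = kg·s⁻³
  (D) [kg·s⁻²] / [s] = kg·s⁻³
  (E) W·m⁻² = J·s⁻¹·m⁻² = kg·s⁻³
All reduce to kg·s⁻³ except (A), which is kg·s⁻³·K⁻¹.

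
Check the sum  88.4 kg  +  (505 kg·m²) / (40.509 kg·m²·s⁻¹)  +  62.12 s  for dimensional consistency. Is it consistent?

No

Work out the base dimensions of each:
  88.4 kg:  kg
  (505 kg·m²) / (40.509 kg·m²·s⁻¹):  [kg·m²] / [kg·m²·s⁻¹] = s
  62.12 s:  s
The terms do not share a single dimension (kg vs s).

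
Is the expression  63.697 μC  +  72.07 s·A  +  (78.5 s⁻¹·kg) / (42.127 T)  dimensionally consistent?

Yes

Dimensions:
  63.697 μC:  C = s·A
  72.07 s·A:  A·s = s·A
  (78.5 s⁻¹·kg) / (42.127 T):  [kg·s⁻¹] / [kg·s⁻²·A⁻¹] = s·A
Every term reduces to s·A.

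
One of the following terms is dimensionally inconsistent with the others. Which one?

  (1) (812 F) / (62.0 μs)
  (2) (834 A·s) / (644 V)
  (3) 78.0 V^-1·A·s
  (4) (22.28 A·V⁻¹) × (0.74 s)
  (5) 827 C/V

(1)

Dimensions:
  (1) [kg⁻¹·m⁻²·s⁴·A²] / [s] = kg⁻¹·m⁻²·s³·A²
  (2) [s·A] / [kg·m²·s⁻³·A⁻¹] = kg⁻¹·m⁻²·s⁴·A²
  (3) A·s·V⁻¹ = A·s·(J·C⁻¹)⁻¹ = kg⁻¹·m⁻²·s⁴·A²
  (4) [kg⁻¹·m⁻²·s³·A²] · [s] = kg⁻¹·m⁻²·s⁴·A²
  (5) C·V⁻¹ = s·A·(J·C⁻¹)⁻¹ = kg⁻¹·m⁻²·s⁴·A²
All reduce to kg⁻¹·m⁻²·s⁴·A² except (1), which is kg⁻¹·m⁻²·s³·A².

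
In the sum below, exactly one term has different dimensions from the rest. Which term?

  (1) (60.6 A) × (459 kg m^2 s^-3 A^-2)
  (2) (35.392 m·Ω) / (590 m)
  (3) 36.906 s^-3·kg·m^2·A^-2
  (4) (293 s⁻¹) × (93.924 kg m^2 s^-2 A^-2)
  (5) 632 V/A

Work out the base dimensions of each:
  (1) [A] · [kg·m²·s⁻³·A⁻²] = kg·m²·s⁻³·A⁻¹
  (2) [kg·m³·s⁻³·A⁻²] / [m] = kg·m²·s⁻³·A⁻²
  (3) kg·m²·s⁻³·A⁻²
  (4) [s⁻¹] · [kg·m²·s⁻²·A⁻²] = kg·m²·s⁻³·A⁻²
  (5) V·A⁻¹ = J·C⁻¹·A⁻¹ = kg·m²·s⁻³·A⁻²
All reduce to kg·m²·s⁻³·A⁻² except (1), which is kg·m²·s⁻³·A⁻¹.

(1)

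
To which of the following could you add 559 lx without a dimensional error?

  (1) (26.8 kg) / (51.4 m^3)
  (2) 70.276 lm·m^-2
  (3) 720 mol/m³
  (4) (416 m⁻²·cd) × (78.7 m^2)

(2)

Reference: lx = lm·m⁻² = m⁻²·cd.
Each option:
  (1) [kg] / [m³] = kg·m⁻³
  (2) lm·m⁻² = cd·m⁻² = m⁻²·cd  ← same
  (3) mol·m⁻³ = m⁻³·mol
  (4) [m⁻²·cd] · [m²] = cd
Only (2) matches m⁻²·cd.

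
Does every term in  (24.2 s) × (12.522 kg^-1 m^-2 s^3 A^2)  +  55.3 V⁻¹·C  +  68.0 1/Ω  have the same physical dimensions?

No

In SI base units:
  (24.2 s) × (12.522 kg^-1 m^-2 s^3 A^2):  [s] · [kg⁻¹·m⁻²·s³·A²] = kg⁻¹·m⁻²·s⁴·A²
  55.3 V⁻¹·C:  C·V⁻¹ = s·A·(J·C⁻¹)⁻¹ = kg⁻¹·m⁻²·s⁴·A²
  68.0 1/Ω:  Ω⁻¹ = (V·A⁻¹)⁻¹ = kg⁻¹·m⁻²·s³·A²
The terms do not share a single dimension (kg⁻¹·m⁻²·s³·A² vs kg⁻¹·m⁻²·s⁴·A²).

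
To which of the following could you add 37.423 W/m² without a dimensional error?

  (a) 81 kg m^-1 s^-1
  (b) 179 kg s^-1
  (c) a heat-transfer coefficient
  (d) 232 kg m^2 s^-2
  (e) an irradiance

(e)

Reference: W·m⁻² = J·s⁻¹·m⁻² = kg·s⁻³.
Each option:
  (a) kg·m⁻¹·s⁻¹
  (b) kg·s⁻¹
  (c) [heat-transfer coefficient] = kg·s⁻³·K⁻¹
  (d) kg·m²·s⁻²
  (e) [irradiance] = kg·s⁻³  ← same
Only (e) matches kg·s⁻³.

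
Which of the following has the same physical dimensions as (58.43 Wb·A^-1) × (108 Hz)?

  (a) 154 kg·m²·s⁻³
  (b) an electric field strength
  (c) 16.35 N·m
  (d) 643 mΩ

Reference: [kg·m²·s⁻²·A⁻²] · [s⁻¹] = kg·m²·s⁻³·A⁻².
Each option:
  (a) kg·m²·s⁻³
  (b) [electric field strength] = kg·m·s⁻³·A⁻¹
  (c) N·m = kg·m·s⁻²·m = kg·m²·s⁻²
  (d) Ω = V·A⁻¹ = kg·m²·s⁻³·A⁻²  ← same
Only (d) matches kg·m²·s⁻³·A⁻².

(d)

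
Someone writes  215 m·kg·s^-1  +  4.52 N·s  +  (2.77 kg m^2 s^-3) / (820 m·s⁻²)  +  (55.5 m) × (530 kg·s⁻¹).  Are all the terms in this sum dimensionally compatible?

Reduce each to base SI dimensions:
  215 m·kg·s^-1:  kg·m·s⁻¹
  4.52 N·s:  N·s = kg·m·s⁻²·s = kg·m·s⁻¹
  (2.77 kg m^2 s^-3) / (820 m·s⁻²):  [kg·m²·s⁻³] / [m·s⁻²] = kg·m·s⁻¹
  (55.5 m) × (530 kg·s⁻¹):  [m] · [kg·s⁻¹] = kg·m·s⁻¹
Every term reduces to kg·m·s⁻¹.

Yes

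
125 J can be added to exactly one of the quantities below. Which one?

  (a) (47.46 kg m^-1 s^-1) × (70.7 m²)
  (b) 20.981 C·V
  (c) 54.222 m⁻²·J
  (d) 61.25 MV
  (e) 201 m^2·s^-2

Reference: J = N·m = kg·m²·s⁻².
Each option:
  (a) [kg·m⁻¹·s⁻¹] · [m²] = kg·m·s⁻¹
  (b) C·V = s·A·J·C⁻¹ = kg·m²·s⁻²  ← same
  (c) J·m⁻² = N·m·m⁻² = kg·s⁻²
  (d) V = J·C⁻¹ = kg·m²·s⁻³·A⁻¹
  (e) m²·s⁻²
Only (b) matches kg·m²·s⁻².

(b)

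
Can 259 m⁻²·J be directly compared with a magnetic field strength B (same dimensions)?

Reduce each to base SI dimensions:
  259 m⁻²·J:  J·m⁻² = N·m·m⁻² = kg·s⁻²
  a magnetic field strength B:  [magnetic field strength B] = kg·s⁻²·A⁻¹
kg·s⁻² ≠ kg·s⁻²·A⁻¹, so they cannot be added.

No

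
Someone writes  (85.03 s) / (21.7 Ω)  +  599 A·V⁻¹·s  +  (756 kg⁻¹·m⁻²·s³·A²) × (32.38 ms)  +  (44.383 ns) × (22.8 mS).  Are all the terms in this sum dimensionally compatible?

Yes

Dimensions:
  (85.03 s) / (21.7 Ω):  [s] / [kg·m²·s⁻³·A⁻²] = kg⁻¹·m⁻²·s⁴·A²
  599 A·V⁻¹·s:  A·s·V⁻¹ = A·s·(J·C⁻¹)⁻¹ = kg⁻¹·m⁻²·s⁴·A²
  (756 kg⁻¹·m⁻²·s³·A²) × (32.38 ms):  [kg⁻¹·m⁻²·s³·A²] · [s] = kg⁻¹·m⁻²·s⁴·A²
  (44.383 ns) × (22.8 mS):  [s] · [kg⁻¹·m⁻²·s³·A²] = kg⁻¹·m⁻²·s⁴·A²
Every term reduces to kg⁻¹·m⁻²·s⁴·A².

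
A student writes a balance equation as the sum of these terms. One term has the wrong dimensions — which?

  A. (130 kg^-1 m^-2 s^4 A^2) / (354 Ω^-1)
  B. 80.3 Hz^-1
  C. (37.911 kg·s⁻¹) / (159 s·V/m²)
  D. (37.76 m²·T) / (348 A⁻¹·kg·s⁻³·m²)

Dimensions:
  A. [kg⁻¹·m⁻²·s⁴·A²] / [kg⁻¹·m⁻²·s³·A²] = s
  B. Hz⁻¹ = (s⁻¹)⁻¹ = s
  C. [kg·s⁻¹] / [kg·s⁻²·A⁻¹] = s·A
  D. [kg·m²·s⁻²·A⁻¹] / [kg·m²·s⁻³·A⁻¹] = s
All reduce to s except C., which is s·A.

C.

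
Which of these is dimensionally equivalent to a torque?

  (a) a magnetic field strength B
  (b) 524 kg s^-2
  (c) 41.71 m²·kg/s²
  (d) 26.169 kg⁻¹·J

Reference: [torque] = kg·m²·s⁻².
Each option:
  (a) [magnetic field strength B] = kg·s⁻²·A⁻¹
  (b) kg·s⁻²
  (c) kg·m²·s⁻²  ← same
  (d) J·kg⁻¹ = N·m·kg⁻¹ = m²·s⁻²
Only (c) matches kg·m²·s⁻².

(c)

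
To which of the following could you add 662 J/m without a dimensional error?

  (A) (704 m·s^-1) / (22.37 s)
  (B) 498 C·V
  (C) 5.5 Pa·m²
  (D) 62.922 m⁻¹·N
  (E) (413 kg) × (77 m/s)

Reference: J·m⁻¹ = N·m·m⁻¹ = kg·m·s⁻².
Each option:
  (A) [m·s⁻¹] / [s] = m·s⁻²
  (B) C·V = s·A·J·C⁻¹ = kg·m²·s⁻²
  (C) Pa·m² = N·m⁻²·m² = kg·m·s⁻²  ← same
  (D) N·m⁻¹ = kg·m·s⁻²·m⁻¹ = kg·s⁻²
  (E) [kg] · [m·s⁻¹] = kg·m·s⁻¹
Only (C) matches kg·m·s⁻².

(C)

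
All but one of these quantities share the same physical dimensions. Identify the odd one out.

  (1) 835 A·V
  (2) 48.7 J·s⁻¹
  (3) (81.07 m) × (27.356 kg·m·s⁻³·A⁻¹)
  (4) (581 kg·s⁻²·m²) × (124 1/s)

Dimensions:
  (1) V·A = J·C⁻¹·A = kg·m²·s⁻³
  (2) J·s⁻¹ = N·m·s⁻¹ = kg·m²·s⁻³
  (3) [m] · [kg·m·s⁻³·A⁻¹] = kg·m²·s⁻³·A⁻¹
  (4) [kg·m²·s⁻²] · [s⁻¹] = kg·m²·s⁻³
All reduce to kg·m²·s⁻³ except (3), which is kg·m²·s⁻³·A⁻¹.

(3)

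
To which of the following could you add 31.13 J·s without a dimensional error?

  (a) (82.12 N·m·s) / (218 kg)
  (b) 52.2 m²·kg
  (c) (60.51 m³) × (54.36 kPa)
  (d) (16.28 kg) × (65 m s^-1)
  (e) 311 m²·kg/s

(e)

Reference: J·s = N·m·s = kg·m²·s⁻¹.
Each option:
  (a) [kg·m²·s⁻¹] / [kg] = m²·s⁻¹
  (b) kg·m²
  (c) [m³] · [kg·m⁻¹·s⁻²] = kg·m²·s⁻²
  (d) [kg] · [m·s⁻¹] = kg·m·s⁻¹
  (e) kg·m²·s⁻¹  ← same
Only (e) matches kg·m²·s⁻¹.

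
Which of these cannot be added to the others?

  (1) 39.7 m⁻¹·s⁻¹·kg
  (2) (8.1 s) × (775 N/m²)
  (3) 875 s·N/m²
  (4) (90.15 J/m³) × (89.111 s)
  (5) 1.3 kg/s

(5)

Dimensions:
  (1) kg·m⁻¹·s⁻¹
  (2) [s] · [kg·m⁻¹·s⁻²] = kg·m⁻¹·s⁻¹
  (3) N·s·m⁻² = kg·m·s⁻²·s·m⁻² = kg·m⁻¹·s⁻¹
  (4) [kg·m⁻¹·s⁻²] · [s] = kg·m⁻¹·s⁻¹
  (5) kg·s⁻¹
All reduce to kg·m⁻¹·s⁻¹ except (5), which is kg·s⁻¹.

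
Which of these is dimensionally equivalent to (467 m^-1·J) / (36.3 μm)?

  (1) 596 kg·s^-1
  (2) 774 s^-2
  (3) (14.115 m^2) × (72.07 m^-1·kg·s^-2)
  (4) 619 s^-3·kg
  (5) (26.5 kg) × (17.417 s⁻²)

(5)

Reference: [kg·m·s⁻²] / [m] = kg·s⁻².
Each option:
  (1) kg·s⁻¹
  (2) s⁻²
  (3) [m²] · [kg·m⁻¹·s⁻²] = kg·m·s⁻²
  (4) kg·s⁻³
  (5) [kg] · [s⁻²] = kg·s⁻²  ← same
Only (5) matches kg·s⁻².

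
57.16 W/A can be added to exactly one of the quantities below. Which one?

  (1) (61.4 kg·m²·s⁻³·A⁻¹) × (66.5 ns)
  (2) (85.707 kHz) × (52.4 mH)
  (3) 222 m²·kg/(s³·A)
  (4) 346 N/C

(3)

Reference: W·A⁻¹ = J·s⁻¹·A⁻¹ = kg·m²·s⁻³·A⁻¹.
Each option:
  (1) [kg·m²·s⁻³·A⁻¹] · [s] = kg·m²·s⁻²·A⁻¹
  (2) [s⁻¹] · [kg·m²·s⁻²·A⁻²] = kg·m²·s⁻³·A⁻²
  (3) kg·m²·s⁻³·A⁻¹  ← same
  (4) N·C⁻¹ = kg·m·s⁻²·(s·A)⁻¹ = kg·m·s⁻³·A⁻¹
Only (3) matches kg·m²·s⁻³·A⁻¹.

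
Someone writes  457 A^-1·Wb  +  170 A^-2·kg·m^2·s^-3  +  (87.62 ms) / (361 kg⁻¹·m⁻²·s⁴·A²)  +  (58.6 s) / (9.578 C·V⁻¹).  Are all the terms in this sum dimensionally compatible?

Dimensions:
  457 A^-1·Wb:  Wb·A⁻¹ = V·s·A⁻¹ = kg·m²·s⁻²·A⁻²
  170 A^-2·kg·m^2·s^-3:  kg·m²·s⁻³·A⁻²
  (87.62 ms) / (361 kg⁻¹·m⁻²·s⁴·A²):  [s] / [kg⁻¹·m⁻²·s⁴·A²] = kg·m²·s⁻³·A⁻²
  (58.6 s) / (9.578 C·V⁻¹):  [s] / [kg⁻¹·m⁻²·s⁴·A²] = kg·m²·s⁻³·A⁻²
The terms do not share a single dimension (kg·m²·s⁻²·A⁻² vs kg·m²·s⁻³·A⁻²).

No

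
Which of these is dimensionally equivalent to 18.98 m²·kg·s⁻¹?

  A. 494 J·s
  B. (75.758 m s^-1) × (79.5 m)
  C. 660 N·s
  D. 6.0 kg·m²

A.

Reference: kg·m²·s⁻¹.
Each option:
  A. J·s = N·m·s = kg·m²·s⁻¹  ← same
  B. [m·s⁻¹] · [m] = m²·s⁻¹
  C. N·s = kg·m·s⁻²·s = kg·m·s⁻¹
  D. kg·m²
Only A. matches kg·m²·s⁻¹.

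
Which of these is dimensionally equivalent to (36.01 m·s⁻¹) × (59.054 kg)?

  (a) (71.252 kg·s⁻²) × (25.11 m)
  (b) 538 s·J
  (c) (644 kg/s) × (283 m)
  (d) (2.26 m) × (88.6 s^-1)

(c)

Reference: [m·s⁻¹] · [kg] = kg·m·s⁻¹.
Each option:
  (a) [kg·s⁻²] · [m] = kg·m·s⁻²
  (b) J·s = N·m·s = kg·m²·s⁻¹
  (c) [kg·s⁻¹] · [m] = kg·m·s⁻¹  ← same
  (d) [m] · [s⁻¹] = m·s⁻¹
Only (c) matches kg·m·s⁻¹.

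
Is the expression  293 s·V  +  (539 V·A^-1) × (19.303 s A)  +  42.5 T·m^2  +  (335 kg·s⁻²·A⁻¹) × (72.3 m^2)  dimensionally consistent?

Work out the base dimensions of each:
  293 s·V:  V·s = J·C⁻¹·s = kg·m²·s⁻²·A⁻¹
  (539 V·A^-1) × (19.303 s A):  [kg·m²·s⁻³·A⁻²] · [s·A] = kg·m²·s⁻²·A⁻¹
  42.5 T·m^2:  T·m² = Wb·m⁻²·m² = kg·m²·s⁻²·A⁻¹
  (335 kg·s⁻²·A⁻¹) × (72.3 m^2):  [kg·s⁻²·A⁻¹] · [m²] = kg·m²·s⁻²·A⁻¹
Every term reduces to kg·m²·s⁻²·A⁻¹.

Yes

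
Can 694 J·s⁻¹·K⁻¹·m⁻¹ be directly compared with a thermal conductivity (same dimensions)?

In SI base units:
  694 J·s⁻¹·K⁻¹·m⁻¹:  J·s⁻¹·m⁻¹·K⁻¹ = N·m·s⁻¹·m⁻¹·K⁻¹ = kg·m·s⁻³·K⁻¹
  a thermal conductivity:  [thermal conductivity] = kg·m·s⁻³·K⁻¹
Both are kg·m·s⁻³·K⁻¹, so they have the same dimensions and can be added.

Yes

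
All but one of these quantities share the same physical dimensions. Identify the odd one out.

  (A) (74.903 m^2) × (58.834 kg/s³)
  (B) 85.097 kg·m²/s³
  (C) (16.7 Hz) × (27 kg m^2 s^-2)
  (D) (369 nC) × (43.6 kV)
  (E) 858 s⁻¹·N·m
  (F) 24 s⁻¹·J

(D)

Dimensions:
  (A) [m²] · [kg·s⁻³] = kg·m²·s⁻³
  (B) kg·m²·s⁻³
  (C) [s⁻¹] · [kg·m²·s⁻²] = kg·m²·s⁻³
  (D) [s·A] · [kg·m²·s⁻³·A⁻¹] = kg·m²·s⁻²
  (E) N·m·s⁻¹ = kg·m·s⁻²·m·s⁻¹ = kg·m²·s⁻³
  (F) J·s⁻¹ = N·m·s⁻¹ = kg·m²·s⁻³
All reduce to kg·m²·s⁻³ except (D), which is kg·m²·s⁻².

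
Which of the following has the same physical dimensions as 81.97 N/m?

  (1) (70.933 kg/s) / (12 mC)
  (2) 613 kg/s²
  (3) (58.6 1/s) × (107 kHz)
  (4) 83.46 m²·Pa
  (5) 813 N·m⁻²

Reference: N·m⁻¹ = kg·m·s⁻²·m⁻¹ = kg·s⁻².
Each option:
  (1) [kg·s⁻¹] / [s·A] = kg·s⁻²·A⁻¹
  (2) kg·s⁻²  ← same
  (3) [s⁻¹] · [s⁻¹] = s⁻²
  (4) Pa·m² = N·m⁻²·m² = kg·m·s⁻²
  (5) N·m⁻² = kg·m·s⁻²·m⁻² = kg·m⁻¹·s⁻²
Only (2) matches kg·s⁻².

(2)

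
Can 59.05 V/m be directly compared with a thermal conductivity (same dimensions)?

No

In SI base units:
  59.05 V/m:  V·m⁻¹ = J·C⁻¹·m⁻¹ = kg·m·s⁻³·A⁻¹
  a thermal conductivity:  [thermal conductivity] = kg·m·s⁻³·K⁻¹
kg·m·s⁻³·A⁻¹ ≠ kg·m·s⁻³·K⁻¹, so they cannot be added.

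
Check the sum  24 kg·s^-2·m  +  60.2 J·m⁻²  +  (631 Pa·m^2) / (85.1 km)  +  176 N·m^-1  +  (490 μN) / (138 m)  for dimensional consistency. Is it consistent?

Work out the base dimensions of each:
  24 kg·s^-2·m:  kg·m·s⁻²
  60.2 J·m⁻²:  J·m⁻² = N·m·m⁻² = kg·s⁻²
  (631 Pa·m^2) / (85.1 km):  [kg·m·s⁻²] / [m] = kg·s⁻²
  176 N·m^-1:  N·m⁻¹ = kg·m·s⁻²·m⁻¹ = kg·s⁻²
  (490 μN) / (138 m):  [kg·m·s⁻²] / [m] = kg·s⁻²
The terms do not share a single dimension (kg·m·s⁻² vs kg·s⁻²).

No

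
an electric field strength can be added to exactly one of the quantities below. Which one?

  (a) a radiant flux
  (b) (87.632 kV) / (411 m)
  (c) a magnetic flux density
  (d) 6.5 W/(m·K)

Reference: [electric field strength] = kg·m·s⁻³·A⁻¹.
Each option:
  (a) [radiant flux] = kg·m²·s⁻³
  (b) [kg·m²·s⁻³·A⁻¹] / [m] = kg·m·s⁻³·A⁻¹  ← same
  (c) [magnetic flux density] = kg·s⁻²·A⁻¹
  (d) W·m⁻¹·K⁻¹ = J·s⁻¹·m⁻¹·K⁻¹ = kg·m·s⁻³·K⁻¹
Only (b) matches kg·m·s⁻³·A⁻¹.

(b)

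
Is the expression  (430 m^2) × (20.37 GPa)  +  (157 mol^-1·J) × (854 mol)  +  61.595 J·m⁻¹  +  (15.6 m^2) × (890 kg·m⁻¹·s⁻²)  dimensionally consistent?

No

Reduce each to base SI dimensions:
  (430 m^2) × (20.37 GPa):  [m²] · [kg·m⁻¹·s⁻²] = kg·m·s⁻²
  (157 mol^-1·J) × (854 mol):  [kg·m²·s⁻²·mol⁻¹] · [mol] = kg·m²·s⁻²
  61.595 J·m⁻¹:  J·m⁻¹ = N·m·m⁻¹ = kg·m·s⁻²
  (15.6 m^2) × (890 kg·m⁻¹·s⁻²):  [m²] · [kg·m⁻¹·s⁻²] = kg·m·s⁻²
The terms do not share a single dimension (kg·m²·s⁻² vs kg·m·s⁻²).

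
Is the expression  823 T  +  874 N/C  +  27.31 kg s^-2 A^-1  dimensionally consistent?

No

Expand each in SI base units:
  823 T:  T = Wb·m⁻² = kg·s⁻²·A⁻¹
  874 N/C:  N·C⁻¹ = kg·m·s⁻²·(s·A)⁻¹ = kg·m·s⁻³·A⁻¹
  27.31 kg s^-2 A^-1:  kg·s⁻²·A⁻¹
The terms do not share a single dimension (kg·m·s⁻³·A⁻¹ vs kg·s⁻²·A⁻¹).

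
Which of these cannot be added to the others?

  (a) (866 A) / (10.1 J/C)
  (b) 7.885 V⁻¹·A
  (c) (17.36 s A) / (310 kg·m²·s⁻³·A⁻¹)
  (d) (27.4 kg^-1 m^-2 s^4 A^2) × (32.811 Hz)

Reduce each to base SI dimensions:
  (a) [A] / [kg·m²·s⁻³·A⁻¹] = kg⁻¹·m⁻²·s³·A²
  (b) A·V⁻¹ = A·(J·C⁻¹)⁻¹ = kg⁻¹·m⁻²·s³·A²
  (c) [s·A] / [kg·m²·s⁻³·A⁻¹] = kg⁻¹·m⁻²·s⁴·A²
  (d) [kg⁻¹·m⁻²·s⁴·A²] · [s⁻¹] = kg⁻¹·m⁻²·s³·A²
All reduce to kg⁻¹·m⁻²·s³·A² except (c), which is kg⁻¹·m⁻²·s⁴·A².

(c)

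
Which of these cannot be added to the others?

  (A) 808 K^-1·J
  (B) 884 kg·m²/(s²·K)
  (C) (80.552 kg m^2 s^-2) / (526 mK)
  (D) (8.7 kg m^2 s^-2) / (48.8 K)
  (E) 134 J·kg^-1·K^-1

Dimensions:
  (A) J·K⁻¹ = N·m·K⁻¹ = kg·m²·s⁻²·K⁻¹
  (B) kg·m²·s⁻²·K⁻¹
  (C) [kg·m²·s⁻²] / [K] = kg·m²·s⁻²·K⁻¹
  (D) [kg·m²·s⁻²] / [K] = kg·m²·s⁻²·K⁻¹
  (E) J·kg⁻¹·K⁻¹ = N·m·kg⁻¹·K⁻¹ = m²·s⁻²·K⁻¹
All reduce to kg·m²·s⁻²·K⁻¹ except (E), which is m²·s⁻²·K⁻¹.

(E)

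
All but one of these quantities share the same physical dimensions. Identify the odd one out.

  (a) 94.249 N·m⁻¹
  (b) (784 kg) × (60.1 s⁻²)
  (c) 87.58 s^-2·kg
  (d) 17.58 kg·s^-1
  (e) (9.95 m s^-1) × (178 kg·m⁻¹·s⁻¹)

(d)

Dimensions:
  (a) N·m⁻¹ = kg·m·s⁻²·m⁻¹ = kg·s⁻²
  (b) [kg] · [s⁻²] = kg·s⁻²
  (c) kg·s⁻²
  (d) kg·s⁻¹
  (e) [m·s⁻¹] · [kg·m⁻¹·s⁻¹] = kg·s⁻²
All reduce to kg·s⁻² except (d), which is kg·s⁻¹.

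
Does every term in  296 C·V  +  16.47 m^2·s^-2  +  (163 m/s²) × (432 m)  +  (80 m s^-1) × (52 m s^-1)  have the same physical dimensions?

No

Reduce each to base SI dimensions:
  296 C·V:  C·V = s·A·J·C⁻¹ = kg·m²·s⁻²
  16.47 m^2·s^-2:  m²·s⁻²
  (163 m/s²) × (432 m):  [m·s⁻²] · [m] = m²·s⁻²
  (80 m s^-1) × (52 m s^-1):  [m·s⁻¹] · [m·s⁻¹] = m²·s⁻²
The terms do not share a single dimension (kg·m²·s⁻² vs m²·s⁻²).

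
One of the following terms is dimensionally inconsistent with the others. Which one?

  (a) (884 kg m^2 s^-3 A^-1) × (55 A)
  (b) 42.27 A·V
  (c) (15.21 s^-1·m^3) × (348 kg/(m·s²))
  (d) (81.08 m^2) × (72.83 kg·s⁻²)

Expand each in SI base units:
  (a) [kg·m²·s⁻³·A⁻¹] · [A] = kg·m²·s⁻³
  (b) V·A = J·C⁻¹·A = kg·m²·s⁻³
  (c) [m³·s⁻¹] · [kg·m⁻¹·s⁻²] = kg·m²·s⁻³
  (d) [m²] · [kg·s⁻²] = kg·m²·s⁻²
All reduce to kg·m²·s⁻³ except (d), which is kg·m²·s⁻².

(d)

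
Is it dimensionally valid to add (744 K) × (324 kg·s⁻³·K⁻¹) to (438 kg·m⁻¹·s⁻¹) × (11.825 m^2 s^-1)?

No

Dimensions:
  (744 K) × (324 kg·s⁻³·K⁻¹):  [K] · [kg·s⁻³·K⁻¹] = kg·s⁻³
  (438 kg·m⁻¹·s⁻¹) × (11.825 m^2 s^-1):  [kg·m⁻¹·s⁻¹] · [m²·s⁻¹] = kg·m·s⁻²
kg·s⁻³ ≠ kg·m·s⁻², so they cannot be added.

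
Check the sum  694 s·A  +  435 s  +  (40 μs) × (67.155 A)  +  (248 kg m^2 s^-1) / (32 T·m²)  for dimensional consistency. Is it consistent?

No

Work out the base dimensions of each:
  694 s·A:  A·s = s·A
  435 s:  s
  (40 μs) × (67.155 A):  [s] · [A] = s·A
  (248 kg m^2 s^-1) / (32 T·m²):  [kg·m²·s⁻¹] / [kg·m²·s⁻²·A⁻¹] = s·A
The terms do not share a single dimension (s vs s·A).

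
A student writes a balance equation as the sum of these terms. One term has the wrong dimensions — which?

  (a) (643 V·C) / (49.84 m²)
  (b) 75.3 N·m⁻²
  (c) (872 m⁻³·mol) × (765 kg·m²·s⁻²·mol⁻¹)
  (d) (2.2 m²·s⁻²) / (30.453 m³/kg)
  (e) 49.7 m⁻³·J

Reduce each to base SI dimensions:
  (a) [kg·m²·s⁻²] / [m²] = kg·s⁻²
  (b) N·m⁻² = kg·m·s⁻²·m⁻² = kg·m⁻¹·s⁻²
  (c) [m⁻³·mol] · [kg·m²·s⁻²·mol⁻¹] = kg·m⁻¹·s⁻²
  (d) [m²·s⁻²] / [kg⁻¹·m³] = kg·m⁻¹·s⁻²
  (e) J·m⁻³ = N·m·m⁻³ = kg·m⁻¹·s⁻²
All reduce to kg·m⁻¹·s⁻² except (a), which is kg·s⁻².

(a)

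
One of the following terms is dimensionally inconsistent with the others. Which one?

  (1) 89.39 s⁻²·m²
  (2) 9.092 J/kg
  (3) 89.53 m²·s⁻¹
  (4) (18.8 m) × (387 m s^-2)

Expand each in SI base units:
  (1) m²·s⁻²
  (2) J·kg⁻¹ = N·m·kg⁻¹ = m²·s⁻²
  (3) m²·s⁻¹
  (4) [m] · [m·s⁻²] = m²·s⁻²
All reduce to m²·s⁻² except (3), which is m²·s⁻¹.

(3)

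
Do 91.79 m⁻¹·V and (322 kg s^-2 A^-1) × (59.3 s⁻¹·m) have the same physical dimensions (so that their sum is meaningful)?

Work out the base dimensions of each:
  91.79 m⁻¹·V:  V·m⁻¹ = J·C⁻¹·m⁻¹ = kg·m·s⁻³·A⁻¹
  (322 kg s^-2 A^-1) × (59.3 s⁻¹·m):  [kg·s⁻²·A⁻¹] · [m·s⁻¹] = kg·m·s⁻³·A⁻¹
Both are kg·m·s⁻³·A⁻¹, so they have the same dimensions and can be added.

Yes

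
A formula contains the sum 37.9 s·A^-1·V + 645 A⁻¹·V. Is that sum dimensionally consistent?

Dimensions:
  37.9 s·A^-1·V:  V·s·A⁻¹ = J·C⁻¹·s·A⁻¹ = kg·m²·s⁻²·A⁻²
  645 A⁻¹·V:  V·A⁻¹ = J·C⁻¹·A⁻¹ = kg·m²·s⁻³·A⁻²
kg·m²·s⁻²·A⁻² ≠ kg·m²·s⁻³·A⁻², so they cannot be added.

No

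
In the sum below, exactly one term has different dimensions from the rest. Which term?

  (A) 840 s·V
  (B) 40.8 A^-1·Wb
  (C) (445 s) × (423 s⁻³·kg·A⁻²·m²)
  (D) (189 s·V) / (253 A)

(A)

Reduce each to base SI dimensions:
  (A) V·s = J·C⁻¹·s = kg·m²·s⁻²·A⁻¹
  (B) Wb·A⁻¹ = V·s·A⁻¹ = kg·m²·s⁻²·A⁻²
  (C) [s] · [kg·m²·s⁻³·A⁻²] = kg·m²·s⁻²·A⁻²
  (D) [kg·m²·s⁻²·A⁻¹] / [A] = kg·m²·s⁻²·A⁻²
All reduce to kg·m²·s⁻²·A⁻² except (A), which is kg·m²·s⁻²·A⁻¹.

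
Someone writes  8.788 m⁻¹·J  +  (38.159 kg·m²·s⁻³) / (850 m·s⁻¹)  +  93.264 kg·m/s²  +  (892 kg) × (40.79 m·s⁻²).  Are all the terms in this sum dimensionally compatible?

Expand each in SI base units:
  8.788 m⁻¹·J:  J·m⁻¹ = N·m·m⁻¹ = kg·m·s⁻²
  (38.159 kg·m²·s⁻³) / (850 m·s⁻¹):  [kg·m²·s⁻³] / [m·s⁻¹] = kg·m·s⁻²
  93.264 kg·m/s²:  kg·m·s⁻²
  (892 kg) × (40.79 m·s⁻²):  [kg] · [m·s⁻²] = kg·m·s⁻²
Every term reduces to kg·m·s⁻².

Yes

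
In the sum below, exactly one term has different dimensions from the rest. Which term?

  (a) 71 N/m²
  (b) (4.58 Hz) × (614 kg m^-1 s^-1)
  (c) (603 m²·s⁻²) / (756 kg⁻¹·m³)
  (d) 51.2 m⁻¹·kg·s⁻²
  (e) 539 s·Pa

(e)

Expand each in SI base units:
  (a) N·m⁻² = kg·m·s⁻²·m⁻² = kg·m⁻¹·s⁻²
  (b) [s⁻¹] · [kg·m⁻¹·s⁻¹] = kg·m⁻¹·s⁻²
  (c) [m²·s⁻²] / [kg⁻¹·m³] = kg·m⁻¹·s⁻²
  (d) kg·m⁻¹·s⁻²
  (e) Pa·s = N·m⁻²·s = kg·m⁻¹·s⁻¹
All reduce to kg·m⁻¹·s⁻² except (e), which is kg·m⁻¹·s⁻¹.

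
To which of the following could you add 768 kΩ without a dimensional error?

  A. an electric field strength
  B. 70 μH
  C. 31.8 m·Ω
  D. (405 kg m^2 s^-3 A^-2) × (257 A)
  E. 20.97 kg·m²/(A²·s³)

Reference: Ω = V·A⁻¹ = kg·m²·s⁻³·A⁻².
Each option:
  A. [electric field strength] = kg·m·s⁻³·A⁻¹
  B. H = V·s·A⁻¹ = kg·m²·s⁻²·A⁻²
  C. Ω·m = V·A⁻¹·m = kg·m³·s⁻³·A⁻²
  D. [kg·m²·s⁻³·A⁻²] · [A] = kg·m²·s⁻³·A⁻¹
  E. kg·m²·s⁻³·A⁻²  ← same
Only E. matches kg·m²·s⁻³·A⁻².

E.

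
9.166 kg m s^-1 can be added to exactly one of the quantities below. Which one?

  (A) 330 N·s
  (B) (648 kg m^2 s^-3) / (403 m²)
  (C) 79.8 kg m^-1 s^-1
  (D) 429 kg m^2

Reference: kg·m·s⁻¹.
Each option:
  (A) N·s = kg·m·s⁻²·s = kg·m·s⁻¹  ← same
  (B) [kg·m²·s⁻³] / [m²] = kg·s⁻³
  (C) kg·m⁻¹·s⁻¹
  (D) kg·m²
Only (A) matches kg·m·s⁻¹.

(A)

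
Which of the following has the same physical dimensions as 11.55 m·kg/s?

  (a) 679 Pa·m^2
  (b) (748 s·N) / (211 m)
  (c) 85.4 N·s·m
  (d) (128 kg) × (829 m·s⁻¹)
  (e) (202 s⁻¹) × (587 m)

(d)

Reference: kg·m·s⁻¹.
Each option:
  (a) Pa·m² = N·m⁻²·m² = kg·m·s⁻²
  (b) [kg·m·s⁻¹] / [m] = kg·s⁻¹
  (c) N·m·s = kg·m·s⁻²·m·s = kg·m²·s⁻¹
  (d) [kg] · [m·s⁻¹] = kg·m·s⁻¹  ← same
  (e) [s⁻¹] · [m] = m·s⁻¹
Only (d) matches kg·m·s⁻¹.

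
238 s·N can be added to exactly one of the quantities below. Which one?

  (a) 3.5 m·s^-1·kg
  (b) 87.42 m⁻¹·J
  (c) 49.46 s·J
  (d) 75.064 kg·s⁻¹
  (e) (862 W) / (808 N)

Reference: N·s = kg·m·s⁻²·s = kg·m·s⁻¹.
Each option:
  (a) kg·m·s⁻¹  ← same
  (b) J·m⁻¹ = N·m·m⁻¹ = kg·m·s⁻²
  (c) J·s = N·m·s = kg·m²·s⁻¹
  (d) kg·s⁻¹
  (e) [kg·m²·s⁻³] / [kg·m·s⁻²] = m·s⁻¹
Only (a) matches kg·m·s⁻¹.

(a)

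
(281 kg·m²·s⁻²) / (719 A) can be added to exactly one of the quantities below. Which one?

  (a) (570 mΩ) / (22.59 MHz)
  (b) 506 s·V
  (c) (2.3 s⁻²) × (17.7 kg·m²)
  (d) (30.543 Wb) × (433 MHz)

Reference: [kg·m²·s⁻²] / [A] = kg·m²·s⁻²·A⁻¹.
Each option:
  (a) [kg·m²·s⁻³·A⁻²] / [s⁻¹] = kg·m²·s⁻²·A⁻²
  (b) V·s = J·C⁻¹·s = kg·m²·s⁻²·A⁻¹  ← same
  (c) [s⁻²] · [kg·m²] = kg·m²·s⁻²
  (d) [kg·m²·s⁻²·A⁻¹] · [s⁻¹] = kg·m²·s⁻³·A⁻¹
Only (b) matches kg·m²·s⁻²·A⁻¹.

(b)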